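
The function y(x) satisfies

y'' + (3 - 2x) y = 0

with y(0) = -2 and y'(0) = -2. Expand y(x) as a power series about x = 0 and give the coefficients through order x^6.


Ansatz: y(x) = sum_{n>=0} a_n x^n, so y'(x) = sum_{n>=1} n a_n x^(n-1) and y''(x) = sum_{n>=2} n(n-1) a_n x^(n-2).
Substitute into P(x) y'' + Q(x) y' + R(x) y = 0 with P(x) = 1, Q(x) = 0, R(x) = 3 - 2x, and match powers of x.
Initial conditions: a_0 = -2, a_1 = -2.
Setting the coefficient of each power of x to zero and solving order by order (substituting the coefficients already found):
  x^0: 2 a_2 + 3 a_0 = 0  ->  2 a_2 = -3 a_0 = 6  ->  a_2 = 3
  x^1: 6 a_3 + 3 a_1 - 2 a_0 = 0  ->  6 a_3 = -3 a_1 + 2 a_0 = 2  ->  a_3 = 1/3
  x^2: 12 a_4 + 3 a_2 - 2 a_1 = 0  ->  12 a_4 = -3 a_2 + 2 a_1 = -13  ->  a_4 = -13/12
  x^3: 20 a_5 + 3 a_3 - 2 a_2 = 0  ->  20 a_5 = -3 a_3 + 2 a_2 = 5  ->  a_5 = 1/4
  x^4: 30 a_6 + 3 a_4 - 2 a_3 = 0  ->  30 a_6 = -3 a_4 + 2 a_3 = 47/12  ->  a_6 = 47/360
Truncated series: y(x) = -2 - 2 x + 3 x^2 + (1/3) x^3 - (13/12) x^4 + (1/4) x^5 + (47/360) x^6 + O(x^7).

a_0 = -2; a_1 = -2; a_2 = 3; a_3 = 1/3; a_4 = -13/12; a_5 = 1/4; a_6 = 47/360


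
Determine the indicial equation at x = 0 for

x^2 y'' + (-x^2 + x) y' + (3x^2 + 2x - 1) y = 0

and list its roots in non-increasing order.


Divide by x^2 to reach normal form y'' + P_1(x) y' + P_2(x) y = 0 with P_1(x) = -1 + 1/x and P_2(x) = 3 + 2/x - 1/x^2.
x = 0 is a singular point because the y'-coefficient -1 + 1/x has a pole at x = 0 and the y-coefficient 3 + 2/x - 1/x^2 has a pole at x = 0.
It is a regular singular point because x P_1(x) = p(x) = 1 - x and x^2 P_2(x) = q(x) = 3x^2 + 2x - 1 are polynomials, hence analytic at x = 0.
p(0) = 1,  q(0) = -1.
Indicial equation: r(r-1) + p(0) r + q(0) = 0, i.e. r^2 + (p(0) - 1) r + q(0) = 0, i.e. r^2 - 1 = 0.
Discriminant: (0)^2 - 4(-1) = 4, so r = (0 ± 2)/2.
Solving: r_1 = 1, r_2 = -1.

indicial: r^2 - 1 = 0; roots r_1 = 1, r_2 = -1


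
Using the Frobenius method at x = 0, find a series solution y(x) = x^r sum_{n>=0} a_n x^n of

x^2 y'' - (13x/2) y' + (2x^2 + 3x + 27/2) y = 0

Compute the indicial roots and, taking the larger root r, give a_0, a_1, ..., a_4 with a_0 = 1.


Write in Frobenius form y'' + (p(x)/x) y' + (q(x)/x^2) y = 0:
  p(x) = -13/2,  q(x) = 2x^2 + 3x + 27/2.
Indicial equation: r(r-1) + (-13/2) r + (27/2) = 0 -> roots r_1 = 9/2, r_2 = 3.
Take r = r_1 = 9/2. Let y(x) = x^r sum_{n>=0} a_n x^n with a_0 = 1.
Substitute y = x^r sum a_n x^n and match x^{r+n}. The recurrence is
  D(n) a_n + 3 a_{n-1} + 2 a_{n-2} = 0,  where D(n) = (r+n)(r+n-1) + (-13/2)(r+n) + (27/2).
  a_n = [-3 a_{n-1} - 2 a_{n-2}] / D(n).
Since the indicial polynomial factors as (r - r_1)(r - r_2), D(n) = (r_1 + n - r_1)(r_1 + n - r_2) = n(n + 3/2).
Evaluating step by step (a_0 = 1):
  n = 1: D(1) = 1(1 + 3/2) = 5/2; numerator = -3(1) = -3; a_1 = (-3)/(5/2) = -6/5
  n = 2: D(2) = 2(2 + 3/2) = 7; numerator = -3(-6/5) - 2(1) = 8/5; a_2 = (8/5)/(7) = 8/35
  n = 3: D(3) = 3(3 + 3/2) = 27/2; numerator = -3(8/35) - 2(-6/5) = 12/7; a_3 = (12/7)/(27/2) = 8/63
  n = 4: D(4) = 4(4 + 3/2) = 22; numerator = -3(8/63) - 2(8/35) = -88/105; a_4 = (-88/105)/(22) = -4/105

r = 9/2; a_0 = 1; a_1 = -6/5; a_2 = 8/35; a_3 = 8/63; a_4 = -4/105


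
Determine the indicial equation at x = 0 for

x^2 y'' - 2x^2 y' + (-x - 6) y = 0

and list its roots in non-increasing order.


Divide by x^2 to reach normal form y'' + P_1(x) y' + P_2(x) y = 0 with P_1(x) = -2 and P_2(x) = -1/x - 6/x^2.
x = 0 is a singular point because the y-coefficient -1/x - 6/x^2 has a pole at x = 0.
It is a regular singular point because x P_1(x) = p(x) = -2x and x^2 P_2(x) = q(x) = -x - 6 are polynomials, hence analytic at x = 0.
p(0) = 0,  q(0) = -6.
Indicial equation: r(r-1) + p(0) r + q(0) = 0, i.e. r^2 + (p(0) - 1) r + q(0) = 0, i.e. r^2 - 1 r - 6 = 0.
Discriminant: (-1)^2 - 4(-6) = 25, so r = (1 ± 5)/2.
Solving: r_1 = 3, r_2 = -2.

indicial: r^2 - 1 r - 6 = 0; roots r_1 = 3, r_2 = -2


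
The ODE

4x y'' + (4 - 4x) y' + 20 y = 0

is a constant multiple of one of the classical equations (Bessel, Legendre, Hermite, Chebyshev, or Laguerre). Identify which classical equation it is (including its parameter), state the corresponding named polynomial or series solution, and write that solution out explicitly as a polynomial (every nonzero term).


All three coefficients share the factor 4; dividing through by 4 gives  x y'' + (1 - x) y' + 5 y = 0.
This matches the Laguerre equation x y'' + (1 - x) y' + n y = 0 with n = 5; the polynomial solution is L_5(x).
With y = sum_k a_k x^k, matching x^k gives (k+1)k a_{k+1} + (k+1) a_{k+1} - k a_k + n a_k = 0, i.e. (k+1)^2 a_{k+1} = (k - n) a_k = (k - 5) a_k. The right side vanishes at k = 5, so the series terminates at degree 5.
Standard normalization L_n(0) = 1 gives a_0 = 1. Work upward with a_{k+1} = (k - 5) a_k / (k+1)^2:
  a_1 = (0 - 5)(1) / 1^2 = -5/1 = -5
  a_2 = (1 - 5)(-5) / 2^2 = 20/4 = 5
  a_3 = (2 - 5)(5) / 3^2 = -15/9 = -5/3
  a_4 = (3 - 5)(-5/3) / 4^2 = (10/3)/16 = 5/24
  a_5 = (4 - 5)(5/24) / 5^2 = (-5/24)/25 = -1/120
Hence L_5(x) = -x^5/120 + 5 x^4/24 - 5 x^3/3 + 5 x^2 - 5 x + 1.

L_5(x); series = -x^5/120 + 5 x^4/24 - 5 x^3/3 + 5 x^2 - 5 x + 1


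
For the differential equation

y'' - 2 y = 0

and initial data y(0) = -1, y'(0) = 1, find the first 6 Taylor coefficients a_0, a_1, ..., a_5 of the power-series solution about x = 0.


Ansatz: y(x) = sum_{n>=0} a_n x^n, so y'(x) = sum_{n>=1} n a_n x^(n-1) and y''(x) = sum_{n>=2} n(n-1) a_n x^(n-2).
Substitute into P(x) y'' + Q(x) y' + R(x) y = 0 with P(x) = 1, Q(x) = 0, R(x) = -2, and match powers of x.
Initial conditions: a_0 = -1, a_1 = 1.
Setting the coefficient of each power of x to zero and solving order by order (substituting the coefficients already found):
  x^0: 2 a_2 - 2 a_0 = 0  ->  2 a_2 = 2 a_0 = -2  ->  a_2 = -1
  x^1: 6 a_3 - 2 a_1 = 0  ->  6 a_3 = 2 a_1 = 2  ->  a_3 = 1/3
  x^2: 12 a_4 - 2 a_2 = 0  ->  12 a_4 = 2 a_2 = -2  ->  a_4 = -1/6
  x^3: 20 a_5 - 2 a_3 = 0  ->  20 a_5 = 2 a_3 = 2/3  ->  a_5 = 1/30
Truncated series: y(x) = -1 + x - x^2 + (1/3) x^3 - (1/6) x^4 + (1/30) x^5 + O(x^6).

a_0 = -1; a_1 = 1; a_2 = -1; a_3 = 1/3; a_4 = -1/6; a_5 = 1/30


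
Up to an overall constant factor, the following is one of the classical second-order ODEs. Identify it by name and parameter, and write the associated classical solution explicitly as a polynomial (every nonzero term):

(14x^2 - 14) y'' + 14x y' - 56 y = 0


All three coefficients share the factor -14; dividing through by -14 gives  (1 - x^2) y'' - x y' + 4 y = 0.
This matches the Chebyshev equation (1 - x^2) y'' - x y' + n^2 y = 0 (note the -x y' term, not -2x y') with n^2 = 4, so n = 2; the polynomial solution is T_2(x).
With y = sum_k a_k x^k, matching x^k gives (k+2)(k+1) a_{k+2} = (k^2 - n^2) a_k = (k - 2)(k + 2) a_k. The right side vanishes at k = 2, so the series with the parity of 2 terminates at degree 2.
Standard normalization: leading coefficient of T_n is 2^(n-1), so a_2 = 2^1 = 2. Work downward with a_k = (k+1)(k+2) a_{k+2} / ((k - 2)(k + 2)):
  a_0 = (1)(2)(2) / ((0 - 2)(0 + 2)) = 4/(-4) = -1
Hence T_2(x) = 2 x^2 - 1.

T_2(x); series = 2 x^2 - 1


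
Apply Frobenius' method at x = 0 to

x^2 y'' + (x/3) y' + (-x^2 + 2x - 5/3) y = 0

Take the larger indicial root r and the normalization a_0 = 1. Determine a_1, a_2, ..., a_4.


Write in Frobenius form y'' + (p(x)/x) y' + (q(x)/x^2) y = 0:
  p(x) = 1/3,  q(x) = -x^2 + 2x - 5/3.
Indicial equation: r(r-1) + (1/3) r + (-5/3) = 0 -> roots r_1 = 5/3, r_2 = -1.
Take r = r_1 = 5/3. Let y(x) = x^r sum_{n>=0} a_n x^n with a_0 = 1.
Substitute y = x^r sum a_n x^n and match x^{r+n}. The recurrence is
  D(n) a_n + 2 a_{n-1} - 1 a_{n-2} = 0,  where D(n) = (r+n)(r+n-1) + (1/3)(r+n) + (-5/3).
  a_n = [-2 a_{n-1} + 1 a_{n-2}] / D(n).
Since the indicial polynomial factors as (r - r_1)(r - r_2), D(n) = (r_1 + n - r_1)(r_1 + n - r_2) = n(n + 8/3).
Evaluating step by step (a_0 = 1):
  n = 1: D(1) = 1(1 + 8/3) = 11/3; numerator = -2(1) = -2; a_1 = (-2)/(11/3) = -6/11
  n = 2: D(2) = 2(2 + 8/3) = 28/3; numerator = -2(-6/11) + 1(1) = 23/11; a_2 = (23/11)/(28/3) = 69/308
  n = 3: D(3) = 3(3 + 8/3) = 17; numerator = -2(69/308) + 1(-6/11) = -153/154; a_3 = (-153/154)/(17) = -9/154
  n = 4: D(4) = 4(4 + 8/3) = 80/3; numerator = -2(-9/154) + 1(69/308) = 15/44; a_4 = (15/44)/(80/3) = 9/704

r = 5/3; a_0 = 1; a_1 = -6/11; a_2 = 69/308; a_3 = -9/154; a_4 = 9/704


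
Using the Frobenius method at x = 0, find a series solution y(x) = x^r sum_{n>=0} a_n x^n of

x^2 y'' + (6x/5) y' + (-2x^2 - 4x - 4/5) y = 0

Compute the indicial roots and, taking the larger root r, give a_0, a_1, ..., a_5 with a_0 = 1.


Write in Frobenius form y'' + (p(x)/x) y' + (q(x)/x^2) y = 0:
  p(x) = 6/5,  q(x) = -2x^2 - 4x - 4/5.
Indicial equation: r(r-1) + (6/5) r + (-4/5) = 0 -> roots r_1 = 4/5, r_2 = -1.
Take r = r_1 = 4/5. Let y(x) = x^r sum_{n>=0} a_n x^n with a_0 = 1.
Substitute y = x^r sum a_n x^n and match x^{r+n}. The recurrence is
  D(n) a_n - 4 a_{n-1} - 2 a_{n-2} = 0,  where D(n) = (r+n)(r+n-1) + (6/5)(r+n) + (-4/5).
  a_n = [4 a_{n-1} + 2 a_{n-2}] / D(n).
Since the indicial polynomial factors as (r - r_1)(r - r_2), D(n) = (r_1 + n - r_1)(r_1 + n - r_2) = n(n + 9/5).
Evaluating step by step (a_0 = 1):
  n = 1: D(1) = 1(1 + 9/5) = 14/5; numerator = 4(1) = 4; a_1 = (4)/(14/5) = 10/7
  n = 2: D(2) = 2(2 + 9/5) = 38/5; numerator = 4(10/7) + 2(1) = 54/7; a_2 = (54/7)/(38/5) = 135/133
  n = 3: D(3) = 3(3 + 9/5) = 72/5; numerator = 4(135/133) + 2(10/7) = 920/133; a_3 = (920/133)/(72/5) = 575/1197
  n = 4: D(4) = 4(4 + 9/5) = 116/5; numerator = 4(575/1197) + 2(135/133) = 4730/1197; a_4 = (4730/1197)/(116/5) = 11825/69426
  n = 5: D(5) = 5(5 + 9/5) = 34; numerator = 4(11825/69426) + 2(575/1197) = 1000/609; a_5 = (1000/609)/(34) = 500/10353

r = 4/5; a_0 = 1; a_1 = 10/7; a_2 = 135/133; a_3 = 575/1197; a_4 = 11825/69426; a_5 = 500/10353


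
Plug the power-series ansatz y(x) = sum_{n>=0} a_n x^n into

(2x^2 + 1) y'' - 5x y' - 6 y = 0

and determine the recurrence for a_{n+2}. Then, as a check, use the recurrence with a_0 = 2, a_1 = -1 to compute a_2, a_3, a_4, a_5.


Substitute y = sum_n a_n x^n.
(1 + 2 x^2) y'' contributes (n+2)(n+1) a_{n+2} + 2 n(n-1) a_n at x^n.
-5 x y'(x) contributes -5 n a_n at x^n.
-6 y(x) contributes -6 a_n at x^n.
Matching x^n: (n+2)(n+1) a_{n+2} + (2 n(n-1) - 5 n - 6) a_n = 0.
Thus a_{n+2} = (-2 n(n-1) + 5 n + 6) / ((n+1)(n+2)) * a_n.

Check with a_0 = 2, a_1 = -1 (apply the recurrence for n = 0, 1, 2, 3): a_0 = 2, a_1 = -1, a_2 = 6, a_3 = -11/6, a_4 = 6, a_5 = -33/40.

a_(n+2) = (-2 n(n-1) + 5 n + 6) / ((n+1)(n+2)) * a_n; check: a_0 = 2, a_1 = -1, a_2 = 6, a_3 = -11/6, a_4 = 6, a_5 = -33/40


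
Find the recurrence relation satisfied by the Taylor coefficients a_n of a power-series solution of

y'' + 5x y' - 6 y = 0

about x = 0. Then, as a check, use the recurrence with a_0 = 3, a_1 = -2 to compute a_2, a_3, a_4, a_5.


Substitute y = sum_n a_n x^n.
y''(x) has coefficient (n+2)(n+1) a_{n+2} at x^n;
5 x y'(x) has coefficient 5 n a_n at x^n (shift);
-6 y(x) has coefficient -6 a_n at x^n.
Matching x^n: (n+2)(n+1) a_{n+2} + (5n - 6) a_n = 0.
Thus a_{n+2} = (-5n + 6) / ((n+1)(n+2)) * a_n.

Check with a_0 = 3, a_1 = -2 (apply the recurrence for n = 0, 1, 2, 3): a_0 = 3, a_1 = -2, a_2 = 9, a_3 = -1/3, a_4 = -3, a_5 = 3/20.

a_(n+2) = (-5n + 6) / ((n+1)(n+2)) * a_n; check: a_0 = 3, a_1 = -2, a_2 = 9, a_3 = -1/3, a_4 = -3, a_5 = 3/20


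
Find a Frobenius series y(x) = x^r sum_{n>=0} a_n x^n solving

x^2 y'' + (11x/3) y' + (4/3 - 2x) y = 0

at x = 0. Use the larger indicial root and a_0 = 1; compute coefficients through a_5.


Write in Frobenius form y'' + (p(x)/x) y' + (q(x)/x^2) y = 0:
  p(x) = 11/3,  q(x) = 4/3 - 2x.
Indicial equation: r(r-1) + (11/3) r + (4/3) = 0 -> roots r_1 = -2/3, r_2 = -2.
Take r = r_1 = -2/3. Let y(x) = x^r sum_{n>=0} a_n x^n with a_0 = 1.
Substitute y = x^r sum a_n x^n and match x^{r+n}. The recurrence is
  D(n) a_n - 2 a_{n-1} = 0,  where D(n) = (r+n)(r+n-1) + (11/3)(r+n) + (4/3).
  a_n = 2 / D(n) * a_{n-1}.
Since the indicial polynomial factors as (r - r_1)(r - r_2), D(n) = (r_1 + n - r_1)(r_1 + n - r_2) = n(n + 4/3).
Evaluating step by step (a_0 = 1):
  n = 1: D(1) = 1(1 + 4/3) = 7/3; numerator = 2(1) = 2; a_1 = (2)/(7/3) = 6/7
  n = 2: D(2) = 2(2 + 4/3) = 20/3; numerator = 2(6/7) = 12/7; a_2 = (12/7)/(20/3) = 9/35
  n = 3: D(3) = 3(3 + 4/3) = 13; numerator = 2(9/35) = 18/35; a_3 = (18/35)/(13) = 18/455
  n = 4: D(4) = 4(4 + 4/3) = 64/3; numerator = 2(18/455) = 36/455; a_4 = (36/455)/(64/3) = 27/7280
  n = 5: D(5) = 5(5 + 4/3) = 95/3; numerator = 2(27/7280) = 27/3640; a_5 = (27/3640)/(95/3) = 81/345800

r = -2/3; a_0 = 1; a_1 = 6/7; a_2 = 9/35; a_3 = 18/455; a_4 = 27/7280; a_5 = 81/345800


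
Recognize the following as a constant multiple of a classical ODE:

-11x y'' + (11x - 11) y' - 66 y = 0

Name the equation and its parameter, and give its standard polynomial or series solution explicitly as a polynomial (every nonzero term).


All three coefficients share the factor -11; dividing through by -11 gives  x y'' + (1 - x) y' + 6 y = 0.
This matches the Laguerre equation x y'' + (1 - x) y' + n y = 0 with n = 6; the polynomial solution is L_6(x).
With y = sum_k a_k x^k, matching x^k gives (k+1)k a_{k+1} + (k+1) a_{k+1} - k a_k + n a_k = 0, i.e. (k+1)^2 a_{k+1} = (k - n) a_k = (k - 6) a_k. The right side vanishes at k = 6, so the series terminates at degree 6.
Standard normalization L_n(0) = 1 gives a_0 = 1. Work upward with a_{k+1} = (k - 6) a_k / (k+1)^2:
  a_1 = (0 - 6)(1) / 1^2 = -6/1 = -6
  a_2 = (1 - 6)(-6) / 2^2 = 30/4 = 15/2
  a_3 = (2 - 6)(15/2) / 3^2 = -30/9 = -10/3
  a_4 = (3 - 6)(-10/3) / 4^2 = 10/16 = 5/8
  a_5 = (4 - 6)(5/8) / 5^2 = (-5/4)/25 = -1/20
  a_6 = (5 - 6)(-1/20) / 6^2 = (1/20)/36 = 1/720
Hence L_6(x) = x^6/720 - x^5/20 + 5 x^4/8 - 10 x^3/3 + 15 x^2/2 - 6 x + 1.

L_6(x); series = x^6/720 - x^5/20 + 5 x^4/8 - 10 x^3/3 + 15 x^2/2 - 6 x + 1


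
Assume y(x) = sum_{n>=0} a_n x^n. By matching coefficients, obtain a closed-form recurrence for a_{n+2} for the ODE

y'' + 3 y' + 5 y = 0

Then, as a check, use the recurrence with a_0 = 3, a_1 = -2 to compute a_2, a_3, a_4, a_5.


Substitute y = sum_n a_n x^n.
y''(x) has coefficient (n+2)(n+1) a_{n+2} at x^n;
3 y'(x) has coefficient 3 (n+1) a_{n+1} at x^n;
5 y(x) has coefficient 5 a_n at x^n.
Matching x^n: (n+2)(n+1) a_{n+2} + 3 (n+1) a_{n+1} + 5 a_n = 0.
Thus a_{n+2} = [-3 (n+1) a_{n+1} - 5 a_n] / ((n+1)(n+2)).

Check with a_0 = 3, a_1 = -2 (apply the recurrence for n = 0, 1, 2, 3): a_0 = 3, a_1 = -2, a_2 = -9/2, a_3 = 37/6, a_4 = -11/4, a_5 = 13/120.

a_(n+2) = [-3 (n+1) a_(n+1) - 5 a_n] / ((n+1)(n+2)); check: a_0 = 3, a_1 = -2, a_2 = -9/2, a_3 = 37/6, a_4 = -11/4, a_5 = 13/120


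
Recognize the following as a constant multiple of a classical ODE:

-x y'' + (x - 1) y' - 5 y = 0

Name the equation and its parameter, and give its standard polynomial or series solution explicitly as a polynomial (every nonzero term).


All three coefficients share the factor -1; dividing through by -1 gives  x y'' + (1 - x) y' + 5 y = 0.
This matches the Laguerre equation x y'' + (1 - x) y' + n y = 0 with n = 5; the polynomial solution is L_5(x).
With y = sum_k a_k x^k, matching x^k gives (k+1)k a_{k+1} + (k+1) a_{k+1} - k a_k + n a_k = 0, i.e. (k+1)^2 a_{k+1} = (k - n) a_k = (k - 5) a_k. The right side vanishes at k = 5, so the series terminates at degree 5.
Standard normalization L_n(0) = 1 gives a_0 = 1. Work upward with a_{k+1} = (k - 5) a_k / (k+1)^2:
  a_1 = (0 - 5)(1) / 1^2 = -5/1 = -5
  a_2 = (1 - 5)(-5) / 2^2 = 20/4 = 5
  a_3 = (2 - 5)(5) / 3^2 = -15/9 = -5/3
  a_4 = (3 - 5)(-5/3) / 4^2 = (10/3)/16 = 5/24
  a_5 = (4 - 5)(5/24) / 5^2 = (-5/24)/25 = -1/120
Hence L_5(x) = -x^5/120 + 5 x^4/24 - 5 x^3/3 + 5 x^2 - 5 x + 1.

L_5(x); series = -x^5/120 + 5 x^4/24 - 5 x^3/3 + 5 x^2 - 5 x + 1


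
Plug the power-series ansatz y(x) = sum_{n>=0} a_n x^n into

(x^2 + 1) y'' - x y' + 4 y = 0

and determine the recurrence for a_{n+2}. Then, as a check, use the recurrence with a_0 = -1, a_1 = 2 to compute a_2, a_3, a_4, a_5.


Substitute y = sum_n a_n x^n.
(1 + 1 x^2) y'' contributes (n+2)(n+1) a_{n+2} + n(n-1) a_n at x^n.
-x y'(x) contributes -n a_n at x^n.
4 y(x) contributes 4 a_n at x^n.
Matching x^n: (n+2)(n+1) a_{n+2} + (n(n-1) - n + 4) a_n = 0.
Thus a_{n+2} = (-n(n-1) + n - 4) / ((n+1)(n+2)) * a_n.

Check with a_0 = -1, a_1 = 2 (apply the recurrence for n = 0, 1, 2, 3): a_0 = -1, a_1 = 2, a_2 = 2, a_3 = -1, a_4 = -2/3, a_5 = 7/20.

a_(n+2) = (-n(n-1) + n - 4) / ((n+1)(n+2)) * a_n; check: a_0 = -1, a_1 = 2, a_2 = 2, a_3 = -1, a_4 = -2/3, a_5 = 7/20


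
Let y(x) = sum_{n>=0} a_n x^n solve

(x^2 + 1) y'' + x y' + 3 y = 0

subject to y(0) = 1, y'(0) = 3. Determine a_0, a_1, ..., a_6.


Ansatz: y(x) = sum_{n>=0} a_n x^n, so y'(x) = sum_{n>=1} n a_n x^(n-1) and y''(x) = sum_{n>=2} n(n-1) a_n x^(n-2).
Substitute into P(x) y'' + Q(x) y' + R(x) y = 0 with P(x) = x^2 + 1, Q(x) = x, R(x) = 3, and match powers of x.
Initial conditions: a_0 = 1, a_1 = 3.
Setting the coefficient of each power of x to zero and solving order by order (substituting the coefficients already found):
  x^0: 2 a_2 + 3 a_0 = 0  ->  2 a_2 = -3 a_0 = -3  ->  a_2 = -3/2
  x^1: 6 a_3 + 4 a_1 = 0  ->  6 a_3 = -4 a_1 = -12  ->  a_3 = -2
  x^2: 12 a_4 + 7 a_2 = 0  ->  12 a_4 = -7 a_2 = 21/2  ->  a_4 = 7/8
  x^3: 20 a_5 + 12 a_3 = 0  ->  20 a_5 = -12 a_3 = 24  ->  a_5 = 6/5
  x^4: 30 a_6 + 19 a_4 = 0  ->  30 a_6 = -19 a_4 = -133/8  ->  a_6 = -133/240
Truncated series: y(x) = 1 + 3 x - (3/2) x^2 - 2 x^3 + (7/8) x^4 + (6/5) x^5 - (133/240) x^6 + O(x^7).

a_0 = 1; a_1 = 3; a_2 = -3/2; a_3 = -2; a_4 = 7/8; a_5 = 6/5; a_6 = -133/240


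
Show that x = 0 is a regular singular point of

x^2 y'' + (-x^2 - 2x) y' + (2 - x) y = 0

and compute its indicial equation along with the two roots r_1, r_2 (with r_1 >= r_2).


Divide by x^2 to reach normal form y'' + P_1(x) y' + P_2(x) y = 0 with P_1(x) = -1 - 2/x and P_2(x) = -1/x + 2/x^2.
x = 0 is a singular point because the y'-coefficient -1 - 2/x has a pole at x = 0 and the y-coefficient -1/x + 2/x^2 has a pole at x = 0.
It is a regular singular point because x P_1(x) = p(x) = -x - 2 and x^2 P_2(x) = q(x) = 2 - x are polynomials, hence analytic at x = 0.
p(0) = -2,  q(0) = 2.
Indicial equation: r(r-1) + p(0) r + q(0) = 0, i.e. r^2 + (p(0) - 1) r + q(0) = 0, i.e. r^2 - 3 r + 2 = 0.
Discriminant: (-3)^2 - 4(2) = 1, so r = (3 ± 1)/2.
Solving: r_1 = 2, r_2 = 1.

indicial: r^2 - 3 r + 2 = 0; roots r_1 = 2, r_2 = 1


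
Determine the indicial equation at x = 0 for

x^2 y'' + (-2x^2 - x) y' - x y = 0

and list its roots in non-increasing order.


Divide by x^2 to reach normal form y'' + P_1(x) y' + P_2(x) y = 0 with P_1(x) = -2 - 1/x and P_2(x) = -1/x.
x = 0 is a singular point because the y'-coefficient -2 - 1/x has a pole at x = 0 and the y-coefficient -1/x has a pole at x = 0.
It is a regular singular point because x P_1(x) = p(x) = -2x - 1 and x^2 P_2(x) = q(x) = -x are polynomials, hence analytic at x = 0.
p(0) = -1,  q(0) = 0.
Indicial equation: r(r-1) + p(0) r + q(0) = 0, i.e. r^2 + (p(0) - 1) r + q(0) = 0, i.e. r^2 - 2 r = 0.
Discriminant: (-2)^2 - 4(0) = 4, so r = (2 ± 2)/2.
Solving: r_1 = 2, r_2 = 0.

indicial: r^2 - 2 r = 0; roots r_1 = 2, r_2 = 0


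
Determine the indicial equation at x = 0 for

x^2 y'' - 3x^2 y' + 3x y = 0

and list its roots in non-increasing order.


Divide by x^2 to reach normal form y'' + P_1(x) y' + P_2(x) y = 0 with P_1(x) = -3 and P_2(x) = 3/x.
x = 0 is a singular point because the y-coefficient 3/x has a pole at x = 0.
It is a regular singular point because x P_1(x) = p(x) = -3x and x^2 P_2(x) = q(x) = 3x are polynomials, hence analytic at x = 0.
p(0) = 0,  q(0) = 0.
Indicial equation: r(r-1) + p(0) r + q(0) = 0, i.e. r^2 + (p(0) - 1) r + q(0) = 0, i.e. r^2 - 1 r = 0.
Discriminant: (-1)^2 - 4(0) = 1, so r = (1 ± 1)/2.
Solving: r_1 = 1, r_2 = 0.

indicial: r^2 - 1 r = 0; roots r_1 = 1, r_2 = 0


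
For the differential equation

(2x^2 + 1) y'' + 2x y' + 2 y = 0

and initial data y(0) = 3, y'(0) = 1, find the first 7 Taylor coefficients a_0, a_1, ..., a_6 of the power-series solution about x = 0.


Ansatz: y(x) = sum_{n>=0} a_n x^n, so y'(x) = sum_{n>=1} n a_n x^(n-1) and y''(x) = sum_{n>=2} n(n-1) a_n x^(n-2).
Substitute into P(x) y'' + Q(x) y' + R(x) y = 0 with P(x) = 2x^2 + 1, Q(x) = 2x, R(x) = 2, and match powers of x.
Initial conditions: a_0 = 3, a_1 = 1.
Setting the coefficient of each power of x to zero and solving order by order (substituting the coefficients already found):
  x^0: 2 a_2 + 2 a_0 = 0  ->  2 a_2 = -2 a_0 = -6  ->  a_2 = -3
  x^1: 6 a_3 + 4 a_1 = 0  ->  6 a_3 = -4 a_1 = -4  ->  a_3 = -2/3
  x^2: 12 a_4 + 10 a_2 = 0  ->  12 a_4 = -10 a_2 = 30  ->  a_4 = 5/2
  x^3: 20 a_5 + 20 a_3 = 0  ->  20 a_5 = -20 a_3 = 40/3  ->  a_5 = 2/3
  x^4: 30 a_6 + 34 a_4 = 0  ->  30 a_6 = -34 a_4 = -85  ->  a_6 = -17/6
Truncated series: y(x) = 3 + x - 3 x^2 - (2/3) x^3 + (5/2) x^4 + (2/3) x^5 - (17/6) x^6 + O(x^7).

a_0 = 3; a_1 = 1; a_2 = -3; a_3 = -2/3; a_4 = 5/2; a_5 = 2/3; a_6 = -17/6


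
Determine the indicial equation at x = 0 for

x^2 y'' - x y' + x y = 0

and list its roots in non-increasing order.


Divide by x^2 to reach normal form y'' + P_1(x) y' + P_2(x) y = 0 with P_1(x) = -1/x and P_2(x) = 1/x.
x = 0 is a singular point because the y'-coefficient -1/x has a pole at x = 0 and the y-coefficient 1/x has a pole at x = 0.
It is a regular singular point because x P_1(x) = p(x) = -1 and x^2 P_2(x) = q(x) = x are polynomials, hence analytic at x = 0.
p(0) = -1,  q(0) = 0.
Indicial equation: r(r-1) + p(0) r + q(0) = 0, i.e. r^2 + (p(0) - 1) r + q(0) = 0, i.e. r^2 - 2 r = 0.
Discriminant: (-2)^2 - 4(0) = 4, so r = (2 ± 2)/2.
Solving: r_1 = 2, r_2 = 0.

indicial: r^2 - 2 r = 0; roots r_1 = 2, r_2 = 0


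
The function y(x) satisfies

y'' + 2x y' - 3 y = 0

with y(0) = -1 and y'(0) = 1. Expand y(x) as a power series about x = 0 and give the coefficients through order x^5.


Ansatz: y(x) = sum_{n>=0} a_n x^n, so y'(x) = sum_{n>=1} n a_n x^(n-1) and y''(x) = sum_{n>=2} n(n-1) a_n x^(n-2).
Substitute into P(x) y'' + Q(x) y' + R(x) y = 0 with P(x) = 1, Q(x) = 2x, R(x) = -3, and match powers of x.
Initial conditions: a_0 = -1, a_1 = 1.
Setting the coefficient of each power of x to zero and solving order by order (substituting the coefficients already found):
  x^0: 2 a_2 - 3 a_0 = 0  ->  2 a_2 = 3 a_0 = -3  ->  a_2 = -3/2
  x^1: 6 a_3 - a_1 = 0  ->  6 a_3 = a_1 = 1  ->  a_3 = 1/6
  x^2: 12 a_4 + a_2 = 0  ->  12 a_4 = -a_2 = 3/2  ->  a_4 = 1/8
  x^3: 20 a_5 + 3 a_3 = 0  ->  20 a_5 = -3 a_3 = -1/2  ->  a_5 = -1/40
Truncated series: y(x) = -1 + x - (3/2) x^2 + (1/6) x^3 + (1/8) x^4 - (1/40) x^5 + O(x^6).

a_0 = -1; a_1 = 1; a_2 = -3/2; a_3 = 1/6; a_4 = 1/8; a_5 = -1/40


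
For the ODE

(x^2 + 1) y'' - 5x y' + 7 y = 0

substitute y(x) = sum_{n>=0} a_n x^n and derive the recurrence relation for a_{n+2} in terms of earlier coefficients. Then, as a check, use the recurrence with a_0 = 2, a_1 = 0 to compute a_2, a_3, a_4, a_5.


Substitute y = sum_n a_n x^n.
(1 + 1 x^2) y'' contributes (n+2)(n+1) a_{n+2} + n(n-1) a_n at x^n.
-5 x y'(x) contributes -5 n a_n at x^n.
7 y(x) contributes 7 a_n at x^n.
Matching x^n: (n+2)(n+1) a_{n+2} + (n(n-1) - 5 n + 7) a_n = 0.
Thus a_{n+2} = (-n(n-1) + 5 n - 7) / ((n+1)(n+2)) * a_n.

Check with a_0 = 2, a_1 = 0 (apply the recurrence for n = 0, 1, 2, 3): a_0 = 2, a_1 = 0, a_2 = -7, a_3 = 0, a_4 = -7/12, a_5 = 0.

a_(n+2) = (-n(n-1) + 5 n - 7) / ((n+1)(n+2)) * a_n; check: a_0 = 2, a_1 = 0, a_2 = -7, a_3 = 0, a_4 = -7/12, a_5 = 0


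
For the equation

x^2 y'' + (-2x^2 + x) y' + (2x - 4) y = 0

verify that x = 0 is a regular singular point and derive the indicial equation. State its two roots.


Divide by x^2 to reach normal form y'' + P_1(x) y' + P_2(x) y = 0 with P_1(x) = -2 + 1/x and P_2(x) = 2/x - 4/x^2.
x = 0 is a singular point because the y'-coefficient -2 + 1/x has a pole at x = 0 and the y-coefficient 2/x - 4/x^2 has a pole at x = 0.
It is a regular singular point because x P_1(x) = p(x) = 1 - 2x and x^2 P_2(x) = q(x) = 2x - 4 are polynomials, hence analytic at x = 0.
p(0) = 1,  q(0) = -4.
Indicial equation: r(r-1) + p(0) r + q(0) = 0, i.e. r^2 + (p(0) - 1) r + q(0) = 0, i.e. r^2 - 4 = 0.
Discriminant: (0)^2 - 4(-4) = 16, so r = (0 ± 4)/2.
Solving: r_1 = 2, r_2 = -2.

indicial: r^2 - 4 = 0; roots r_1 = 2, r_2 = -2


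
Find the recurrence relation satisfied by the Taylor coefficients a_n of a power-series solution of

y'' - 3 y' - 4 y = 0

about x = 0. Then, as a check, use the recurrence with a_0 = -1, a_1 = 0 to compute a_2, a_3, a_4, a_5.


Substitute y = sum_n a_n x^n.
y''(x) has coefficient (n+2)(n+1) a_{n+2} at x^n;
-3 y'(x) has coefficient -3 (n+1) a_{n+1} at x^n;
-4 y(x) has coefficient -4 a_n at x^n.
Matching x^n: (n+2)(n+1) a_{n+2} - 3 (n+1) a_{n+1} - 4 a_n = 0.
Thus a_{n+2} = [3 (n+1) a_{n+1} + 4 a_n] / ((n+1)(n+2)).

Check with a_0 = -1, a_1 = 0 (apply the recurrence for n = 0, 1, 2, 3): a_0 = -1, a_1 = 0, a_2 = -2, a_3 = -2, a_4 = -13/6, a_5 = -17/10.

a_(n+2) = [3 (n+1) a_(n+1) + 4 a_n] / ((n+1)(n+2)); check: a_0 = -1, a_1 = 0, a_2 = -2, a_3 = -2, a_4 = -13/6, a_5 = -17/10


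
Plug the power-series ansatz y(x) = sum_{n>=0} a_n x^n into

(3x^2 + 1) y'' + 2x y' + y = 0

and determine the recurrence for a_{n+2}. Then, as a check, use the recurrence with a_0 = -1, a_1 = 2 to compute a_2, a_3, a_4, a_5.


Substitute y = sum_n a_n x^n.
(1 + 3 x^2) y'' contributes (n+2)(n+1) a_{n+2} + 3 n(n-1) a_n at x^n.
2 x y'(x) contributes 2 n a_n at x^n.
y(x) contributes 1 a_n at x^n.
Matching x^n: (n+2)(n+1) a_{n+2} + (3 n(n-1) + 2 n + 1) a_n = 0.
Thus a_{n+2} = (-3 n(n-1) - 2 n - 1) / ((n+1)(n+2)) * a_n.

Check with a_0 = -1, a_1 = 2 (apply the recurrence for n = 0, 1, 2, 3): a_0 = -1, a_1 = 2, a_2 = 1/2, a_3 = -1, a_4 = -11/24, a_5 = 5/4.

a_(n+2) = (-3 n(n-1) - 2 n - 1) / ((n+1)(n+2)) * a_n; check: a_0 = -1, a_1 = 2, a_2 = 1/2, a_3 = -1, a_4 = -11/24, a_5 = 5/4


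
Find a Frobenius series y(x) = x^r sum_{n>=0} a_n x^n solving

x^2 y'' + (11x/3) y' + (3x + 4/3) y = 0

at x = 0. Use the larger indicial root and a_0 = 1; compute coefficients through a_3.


Write in Frobenius form y'' + (p(x)/x) y' + (q(x)/x^2) y = 0:
  p(x) = 11/3,  q(x) = 3x + 4/3.
Indicial equation: r(r-1) + (11/3) r + (4/3) = 0 -> roots r_1 = -2/3, r_2 = -2.
Take r = r_1 = -2/3. Let y(x) = x^r sum_{n>=0} a_n x^n with a_0 = 1.
Substitute y = x^r sum a_n x^n and match x^{r+n}. The recurrence is
  D(n) a_n + 3 a_{n-1} = 0,  where D(n) = (r+n)(r+n-1) + (11/3)(r+n) + (4/3).
  a_n = -3 / D(n) * a_{n-1}.
Since the indicial polynomial factors as (r - r_1)(r - r_2), D(n) = (r_1 + n - r_1)(r_1 + n - r_2) = n(n + 4/3).
Evaluating step by step (a_0 = 1):
  n = 1: D(1) = 1(1 + 4/3) = 7/3; numerator = -3(1) = -3; a_1 = (-3)/(7/3) = -9/7
  n = 2: D(2) = 2(2 + 4/3) = 20/3; numerator = -3(-9/7) = 27/7; a_2 = (27/7)/(20/3) = 81/140
  n = 3: D(3) = 3(3 + 4/3) = 13; numerator = -3(81/140) = -243/140; a_3 = (-243/140)/(13) = -243/1820

r = -2/3; a_0 = 1; a_1 = -9/7; a_2 = 81/140; a_3 = -243/1820


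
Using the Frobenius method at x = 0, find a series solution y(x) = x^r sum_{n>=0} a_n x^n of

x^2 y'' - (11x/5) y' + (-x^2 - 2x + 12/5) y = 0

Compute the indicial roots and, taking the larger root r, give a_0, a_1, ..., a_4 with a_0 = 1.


Write in Frobenius form y'' + (p(x)/x) y' + (q(x)/x^2) y = 0:
  p(x) = -11/5,  q(x) = -x^2 - 2x + 12/5.
Indicial equation: r(r-1) + (-11/5) r + (12/5) = 0 -> roots r_1 = 2, r_2 = 6/5.
Take r = r_1 = 2. Let y(x) = x^r sum_{n>=0} a_n x^n with a_0 = 1.
Substitute y = x^r sum a_n x^n and match x^{r+n}. The recurrence is
  D(n) a_n - 2 a_{n-1} - 1 a_{n-2} = 0,  where D(n) = (r+n)(r+n-1) + (-11/5)(r+n) + (12/5).
  a_n = [2 a_{n-1} + 1 a_{n-2}] / D(n).
Since the indicial polynomial factors as (r - r_1)(r - r_2), D(n) = (r_1 + n - r_1)(r_1 + n - r_2) = n(n + 4/5).
Evaluating step by step (a_0 = 1):
  n = 1: D(1) = 1(1 + 4/5) = 9/5; numerator = 2(1) = 2; a_1 = (2)/(9/5) = 10/9
  n = 2: D(2) = 2(2 + 4/5) = 28/5; numerator = 2(10/9) + 1(1) = 29/9; a_2 = (29/9)/(28/5) = 145/252
  n = 3: D(3) = 3(3 + 4/5) = 57/5; numerator = 2(145/252) + 1(10/9) = 95/42; a_3 = (95/42)/(57/5) = 25/126
  n = 4: D(4) = 4(4 + 4/5) = 96/5; numerator = 2(25/126) + 1(145/252) = 35/36; a_4 = (35/36)/(96/5) = 175/3456

r = 2; a_0 = 1; a_1 = 10/9; a_2 = 145/252; a_3 = 25/126; a_4 = 175/3456


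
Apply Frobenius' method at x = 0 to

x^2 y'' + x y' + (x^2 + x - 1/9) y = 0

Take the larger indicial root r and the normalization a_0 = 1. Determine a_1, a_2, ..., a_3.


Write in Frobenius form y'' + (p(x)/x) y' + (q(x)/x^2) y = 0:
  p(x) = 1,  q(x) = x^2 + x - 1/9.
Indicial equation: r(r-1) + (1) r + (-1/9) = 0 -> roots r_1 = 1/3, r_2 = -1/3.
Take r = r_1 = 1/3. Let y(x) = x^r sum_{n>=0} a_n x^n with a_0 = 1.
Substitute y = x^r sum a_n x^n and match x^{r+n}. The recurrence is
  D(n) a_n + 1 a_{n-1} + 1 a_{n-2} = 0,  where D(n) = (r+n)(r+n-1) + (1)(r+n) + (-1/9).
  a_n = [-1 a_{n-1} - 1 a_{n-2}] / D(n).
Since the indicial polynomial factors as (r - r_1)(r - r_2), D(n) = (r_1 + n - r_1)(r_1 + n - r_2) = n(n + 2/3).
Evaluating step by step (a_0 = 1):
  n = 1: D(1) = 1(1 + 2/3) = 5/3; numerator = -1(1) = -1; a_1 = (-1)/(5/3) = -3/5
  n = 2: D(2) = 2(2 + 2/3) = 16/3; numerator = -1(-3/5) - 1(1) = -2/5; a_2 = (-2/5)/(16/3) = -3/40
  n = 3: D(3) = 3(3 + 2/3) = 11; numerator = -1(-3/40) - 1(-3/5) = 27/40; a_3 = (27/40)/(11) = 27/440

r = 1/3; a_0 = 1; a_1 = -3/5; a_2 = -3/40; a_3 = 27/440


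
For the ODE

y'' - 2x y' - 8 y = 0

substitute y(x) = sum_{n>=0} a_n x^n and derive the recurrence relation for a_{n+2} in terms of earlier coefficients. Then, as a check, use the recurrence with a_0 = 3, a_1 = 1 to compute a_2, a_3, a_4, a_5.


Substitute y = sum_n a_n x^n.
y''(x) has coefficient (n+2)(n+1) a_{n+2} at x^n;
-2 x y'(x) has coefficient -2 n a_n at x^n (shift);
-8 y(x) has coefficient -8 a_n at x^n.
Matching x^n: (n+2)(n+1) a_{n+2} + (-2n - 8) a_n = 0.
Thus a_{n+2} = (2n + 8) / ((n+1)(n+2)) * a_n.

Check with a_0 = 3, a_1 = 1 (apply the recurrence for n = 0, 1, 2, 3): a_0 = 3, a_1 = 1, a_2 = 12, a_3 = 5/3, a_4 = 12, a_5 = 7/6.

a_(n+2) = (2n + 8) / ((n+1)(n+2)) * a_n; check: a_0 = 3, a_1 = 1, a_2 = 12, a_3 = 5/3, a_4 = 12, a_5 = 7/6


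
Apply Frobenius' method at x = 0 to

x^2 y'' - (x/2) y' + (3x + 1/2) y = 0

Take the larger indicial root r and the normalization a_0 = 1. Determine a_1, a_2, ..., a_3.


Write in Frobenius form y'' + (p(x)/x) y' + (q(x)/x^2) y = 0:
  p(x) = -1/2,  q(x) = 3x + 1/2.
Indicial equation: r(r-1) + (-1/2) r + (1/2) = 0 -> roots r_1 = 1, r_2 = 1/2.
Take r = r_1 = 1. Let y(x) = x^r sum_{n>=0} a_n x^n with a_0 = 1.
Substitute y = x^r sum a_n x^n and match x^{r+n}. The recurrence is
  D(n) a_n + 3 a_{n-1} = 0,  where D(n) = (r+n)(r+n-1) + (-1/2)(r+n) + (1/2).
  a_n = -3 / D(n) * a_{n-1}.
Since the indicial polynomial factors as (r - r_1)(r - r_2), D(n) = (r_1 + n - r_1)(r_1 + n - r_2) = n(n + 1/2).
Evaluating step by step (a_0 = 1):
  n = 1: D(1) = 1(1 + 1/2) = 3/2; numerator = -3(1) = -3; a_1 = (-3)/(3/2) = -2
  n = 2: D(2) = 2(2 + 1/2) = 5; numerator = -3(-2) = 6; a_2 = (6)/(5) = 6/5
  n = 3: D(3) = 3(3 + 1/2) = 21/2; numerator = -3(6/5) = -18/5; a_3 = (-18/5)/(21/2) = -12/35

r = 1; a_0 = 1; a_1 = -2; a_2 = 6/5; a_3 = -12/35


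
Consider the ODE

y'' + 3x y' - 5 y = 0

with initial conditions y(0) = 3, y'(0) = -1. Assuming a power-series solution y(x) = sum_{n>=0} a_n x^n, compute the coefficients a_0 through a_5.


Ansatz: y(x) = sum_{n>=0} a_n x^n, so y'(x) = sum_{n>=1} n a_n x^(n-1) and y''(x) = sum_{n>=2} n(n-1) a_n x^(n-2).
Substitute into P(x) y'' + Q(x) y' + R(x) y = 0 with P(x) = 1, Q(x) = 3x, R(x) = -5, and match powers of x.
Initial conditions: a_0 = 3, a_1 = -1.
Setting the coefficient of each power of x to zero and solving order by order (substituting the coefficients already found):
  x^0: 2 a_2 - 5 a_0 = 0  ->  2 a_2 = 5 a_0 = 15  ->  a_2 = 15/2
  x^1: 6 a_3 - 2 a_1 = 0  ->  6 a_3 = 2 a_1 = -2  ->  a_3 = -1/3
  x^2: 12 a_4 + a_2 = 0  ->  12 a_4 = -a_2 = -15/2  ->  a_4 = -5/8
  x^3: 20 a_5 + 4 a_3 = 0  ->  20 a_5 = -4 a_3 = 4/3  ->  a_5 = 1/15
Truncated series: y(x) = 3 - x + (15/2) x^2 - (1/3) x^3 - (5/8) x^4 + (1/15) x^5 + O(x^6).

a_0 = 3; a_1 = -1; a_2 = 15/2; a_3 = -1/3; a_4 = -5/8; a_5 = 1/15


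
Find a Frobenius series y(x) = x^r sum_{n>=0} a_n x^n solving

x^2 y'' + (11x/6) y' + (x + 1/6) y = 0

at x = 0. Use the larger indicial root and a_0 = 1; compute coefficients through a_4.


Write in Frobenius form y'' + (p(x)/x) y' + (q(x)/x^2) y = 0:
  p(x) = 11/6,  q(x) = x + 1/6.
Indicial equation: r(r-1) + (11/6) r + (1/6) = 0 -> roots r_1 = -1/3, r_2 = -1/2.
Take r = r_1 = -1/3. Let y(x) = x^r sum_{n>=0} a_n x^n with a_0 = 1.
Substitute y = x^r sum a_n x^n and match x^{r+n}. The recurrence is
  D(n) a_n + 1 a_{n-1} = 0,  where D(n) = (r+n)(r+n-1) + (11/6)(r+n) + (1/6).
  a_n = -1 / D(n) * a_{n-1}.
Since the indicial polynomial factors as (r - r_1)(r - r_2), D(n) = (r_1 + n - r_1)(r_1 + n - r_2) = n(n + 1/6).
Evaluating step by step (a_0 = 1):
  n = 1: D(1) = 1(1 + 1/6) = 7/6; numerator = -1(1) = -1; a_1 = (-1)/(7/6) = -6/7
  n = 2: D(2) = 2(2 + 1/6) = 13/3; numerator = -1(-6/7) = 6/7; a_2 = (6/7)/(13/3) = 18/91
  n = 3: D(3) = 3(3 + 1/6) = 19/2; numerator = -1(18/91) = -18/91; a_3 = (-18/91)/(19/2) = -36/1729
  n = 4: D(4) = 4(4 + 1/6) = 50/3; numerator = -1(-36/1729) = 36/1729; a_4 = (36/1729)/(50/3) = 54/43225

r = -1/3; a_0 = 1; a_1 = -6/7; a_2 = 18/91; a_3 = -36/1729; a_4 = 54/43225


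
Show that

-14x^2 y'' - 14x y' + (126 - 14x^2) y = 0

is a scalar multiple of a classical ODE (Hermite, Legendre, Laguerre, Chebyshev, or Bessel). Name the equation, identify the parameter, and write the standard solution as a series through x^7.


All three coefficients share the factor -14; dividing through by -14 gives  x^2 y'' + x y' + (x^2 - 9) y = 0.
This matches the Bessel equation x^2 y'' + x y' + (x^2 - nu^2) y = 0 with nu^2 = 9, so nu = 3; the solution bounded at x = 0 is J_3(x).
Frobenius at x = 0: indicial roots ±nu; for r = nu the recurrence k(k + 2nu) c_k = -c_{k-2} gives the standard series J_nu(x) = sum_{k>=0} (-1)^k / (k! (k+nu)!) (x/2)^(2k+nu). Evaluate the first 3 terms:
  k = 0: (-1)^0 / (0! * 3! * 2^3) x^3 = 1/(1*6*8) x^3 = (1/48) x^3
  k = 1: (-1)^1 / (1! * 4! * 2^5) x^5 = -1/(1*24*32) x^5 = (-1/768) x^5
  k = 2: (-1)^2 / (2! * 5! * 2^7) x^7 = 1/(2*120*128) x^7 = (1/30720) x^7
Hence J_3(x) = x^7/30720 - x^5/768 + x^3/48 + ....

J_3(x); series = x^7/30720 - x^5/768 + x^3/48


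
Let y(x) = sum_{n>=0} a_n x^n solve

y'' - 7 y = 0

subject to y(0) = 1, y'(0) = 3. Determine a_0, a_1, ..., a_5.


Ansatz: y(x) = sum_{n>=0} a_n x^n, so y'(x) = sum_{n>=1} n a_n x^(n-1) and y''(x) = sum_{n>=2} n(n-1) a_n x^(n-2).
Substitute into P(x) y'' + Q(x) y' + R(x) y = 0 with P(x) = 1, Q(x) = 0, R(x) = -7, and match powers of x.
Initial conditions: a_0 = 1, a_1 = 3.
Setting the coefficient of each power of x to zero and solving order by order (substituting the coefficients already found):
  x^0: 2 a_2 - 7 a_0 = 0  ->  2 a_2 = 7 a_0 = 7  ->  a_2 = 7/2
  x^1: 6 a_3 - 7 a_1 = 0  ->  6 a_3 = 7 a_1 = 21  ->  a_3 = 7/2
  x^2: 12 a_4 - 7 a_2 = 0  ->  12 a_4 = 7 a_2 = 49/2  ->  a_4 = 49/24
  x^3: 20 a_5 - 7 a_3 = 0  ->  20 a_5 = 7 a_3 = 49/2  ->  a_5 = 49/40
Truncated series: y(x) = 1 + 3 x + (7/2) x^2 + (7/2) x^3 + (49/24) x^4 + (49/40) x^5 + O(x^6).

a_0 = 1; a_1 = 3; a_2 = 7/2; a_3 = 7/2; a_4 = 49/24; a_5 = 49/40


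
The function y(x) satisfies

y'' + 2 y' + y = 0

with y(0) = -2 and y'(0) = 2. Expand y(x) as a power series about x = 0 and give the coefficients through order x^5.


Ansatz: y(x) = sum_{n>=0} a_n x^n, so y'(x) = sum_{n>=1} n a_n x^(n-1) and y''(x) = sum_{n>=2} n(n-1) a_n x^(n-2).
Substitute into P(x) y'' + Q(x) y' + R(x) y = 0 with P(x) = 1, Q(x) = 2, R(x) = 1, and match powers of x.
Initial conditions: a_0 = -2, a_1 = 2.
Setting the coefficient of each power of x to zero and solving order by order (substituting the coefficients already found):
  x^0: 2 a_2 + 2 a_1 + a_0 = 0  ->  2 a_2 = -2 a_1 - a_0 = -2  ->  a_2 = -1
  x^1: 6 a_3 + 4 a_2 + a_1 = 0  ->  6 a_3 = -4 a_2 - a_1 = 2  ->  a_3 = 1/3
  x^2: 12 a_4 + 6 a_3 + a_2 = 0  ->  12 a_4 = -6 a_3 - a_2 = -1  ->  a_4 = -1/12
  x^3: 20 a_5 + 8 a_4 + a_3 = 0  ->  20 a_5 = -8 a_4 - a_3 = 1/3  ->  a_5 = 1/60
Truncated series: y(x) = -2 + 2 x - x^2 + (1/3) x^3 - (1/12) x^4 + (1/60) x^5 + O(x^6).

a_0 = -2; a_1 = 2; a_2 = -1; a_3 = 1/3; a_4 = -1/12; a_5 = 1/60


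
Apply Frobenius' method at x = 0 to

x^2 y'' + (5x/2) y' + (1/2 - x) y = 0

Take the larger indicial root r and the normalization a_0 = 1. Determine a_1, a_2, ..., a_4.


Write in Frobenius form y'' + (p(x)/x) y' + (q(x)/x^2) y = 0:
  p(x) = 5/2,  q(x) = 1/2 - x.
Indicial equation: r(r-1) + (5/2) r + (1/2) = 0 -> roots r_1 = -1/2, r_2 = -1.
Take r = r_1 = -1/2. Let y(x) = x^r sum_{n>=0} a_n x^n with a_0 = 1.
Substitute y = x^r sum a_n x^n and match x^{r+n}. The recurrence is
  D(n) a_n - 1 a_{n-1} = 0,  where D(n) = (r+n)(r+n-1) + (5/2)(r+n) + (1/2).
  a_n = 1 / D(n) * a_{n-1}.
Since the indicial polynomial factors as (r - r_1)(r - r_2), D(n) = (r_1 + n - r_1)(r_1 + n - r_2) = n(n + 1/2).
Evaluating step by step (a_0 = 1):
  n = 1: D(1) = 1(1 + 1/2) = 3/2; numerator = 1(1) = 1; a_1 = (1)/(3/2) = 2/3
  n = 2: D(2) = 2(2 + 1/2) = 5; numerator = 1(2/3) = 2/3; a_2 = (2/3)/(5) = 2/15
  n = 3: D(3) = 3(3 + 1/2) = 21/2; numerator = 1(2/15) = 2/15; a_3 = (2/15)/(21/2) = 4/315
  n = 4: D(4) = 4(4 + 1/2) = 18; numerator = 1(4/315) = 4/315; a_4 = (4/315)/(18) = 2/2835

r = -1/2; a_0 = 1; a_1 = 2/3; a_2 = 2/15; a_3 = 4/315; a_4 = 2/2835


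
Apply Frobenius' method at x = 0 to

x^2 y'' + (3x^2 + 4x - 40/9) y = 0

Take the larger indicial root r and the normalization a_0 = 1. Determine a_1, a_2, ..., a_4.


Write in Frobenius form y'' + (p(x)/x) y' + (q(x)/x^2) y = 0:
  p(x) = 0,  q(x) = 3x^2 + 4x - 40/9.
Indicial equation: r(r-1) + (0) r + (-40/9) = 0 -> roots r_1 = 8/3, r_2 = -5/3.
Take r = r_1 = 8/3. Let y(x) = x^r sum_{n>=0} a_n x^n with a_0 = 1.
Substitute y = x^r sum a_n x^n and match x^{r+n}. The recurrence is
  D(n) a_n + 4 a_{n-1} + 3 a_{n-2} = 0,  where D(n) = (r+n)(r+n-1) + (0)(r+n) + (-40/9).
  a_n = [-4 a_{n-1} - 3 a_{n-2}] / D(n).
Since the indicial polynomial factors as (r - r_1)(r - r_2), D(n) = (r_1 + n - r_1)(r_1 + n - r_2) = n(n + 13/3).
Evaluating step by step (a_0 = 1):
  n = 1: D(1) = 1(1 + 13/3) = 16/3; numerator = -4(1) = -4; a_1 = (-4)/(16/3) = -3/4
  n = 2: D(2) = 2(2 + 13/3) = 38/3; numerator = -4(-3/4) - 3(1) = 0; a_2 = (0)/(38/3) = 0
  n = 3: D(3) = 3(3 + 13/3) = 22; numerator = -4(0) - 3(-3/4) = 9/4; a_3 = (9/4)/(22) = 9/88
  n = 4: D(4) = 4(4 + 13/3) = 100/3; numerator = -4(9/88) - 3(0) = -9/22; a_4 = (-9/22)/(100/3) = -27/2200

r = 8/3; a_0 = 1; a_1 = -3/4; a_2 = 0; a_3 = 9/88; a_4 = -27/2200


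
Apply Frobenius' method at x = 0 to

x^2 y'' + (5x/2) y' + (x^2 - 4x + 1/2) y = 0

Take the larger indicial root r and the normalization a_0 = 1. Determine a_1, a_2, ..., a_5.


Write in Frobenius form y'' + (p(x)/x) y' + (q(x)/x^2) y = 0:
  p(x) = 5/2,  q(x) = x^2 - 4x + 1/2.
Indicial equation: r(r-1) + (5/2) r + (1/2) = 0 -> roots r_1 = -1/2, r_2 = -1.
Take r = r_1 = -1/2. Let y(x) = x^r sum_{n>=0} a_n x^n with a_0 = 1.
Substitute y = x^r sum a_n x^n and match x^{r+n}. The recurrence is
  D(n) a_n - 4 a_{n-1} + 1 a_{n-2} = 0,  where D(n) = (r+n)(r+n-1) + (5/2)(r+n) + (1/2).
  a_n = [4 a_{n-1} - 1 a_{n-2}] / D(n).
Since the indicial polynomial factors as (r - r_1)(r - r_2), D(n) = (r_1 + n - r_1)(r_1 + n - r_2) = n(n + 1/2).
Evaluating step by step (a_0 = 1):
  n = 1: D(1) = 1(1 + 1/2) = 3/2; numerator = 4(1) = 4; a_1 = (4)/(3/2) = 8/3
  n = 2: D(2) = 2(2 + 1/2) = 5; numerator = 4(8/3) - 1(1) = 29/3; a_2 = (29/3)/(5) = 29/15
  n = 3: D(3) = 3(3 + 1/2) = 21/2; numerator = 4(29/15) - 1(8/3) = 76/15; a_3 = (76/15)/(21/2) = 152/315
  n = 4: D(4) = 4(4 + 1/2) = 18; numerator = 4(152/315) - 1(29/15) = -1/315; a_4 = (-1/315)/(18) = -1/5670
  n = 5: D(5) = 5(5 + 1/2) = 55/2; numerator = 4(-1/5670) - 1(152/315) = -274/567; a_5 = (-274/567)/(55/2) = -548/31185

r = -1/2; a_0 = 1; a_1 = 8/3; a_2 = 29/15; a_3 = 152/315; a_4 = -1/5670; a_5 = -548/31185


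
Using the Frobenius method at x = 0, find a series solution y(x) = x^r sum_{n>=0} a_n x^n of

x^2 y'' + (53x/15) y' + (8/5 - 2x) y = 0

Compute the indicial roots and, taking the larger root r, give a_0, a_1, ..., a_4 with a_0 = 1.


Write in Frobenius form y'' + (p(x)/x) y' + (q(x)/x^2) y = 0:
  p(x) = 53/15,  q(x) = 8/5 - 2x.
Indicial equation: r(r-1) + (53/15) r + (8/5) = 0 -> roots r_1 = -6/5, r_2 = -4/3.
Take r = r_1 = -6/5. Let y(x) = x^r sum_{n>=0} a_n x^n with a_0 = 1.
Substitute y = x^r sum a_n x^n and match x^{r+n}. The recurrence is
  D(n) a_n - 2 a_{n-1} = 0,  where D(n) = (r+n)(r+n-1) + (53/15)(r+n) + (8/5).
  a_n = 2 / D(n) * a_{n-1}.
Since the indicial polynomial factors as (r - r_1)(r - r_2), D(n) = (r_1 + n - r_1)(r_1 + n - r_2) = n(n + 2/15).
Evaluating step by step (a_0 = 1):
  n = 1: D(1) = 1(1 + 2/15) = 17/15; numerator = 2(1) = 2; a_1 = (2)/(17/15) = 30/17
  n = 2: D(2) = 2(2 + 2/15) = 64/15; numerator = 2(30/17) = 60/17; a_2 = (60/17)/(64/15) = 225/272
  n = 3: D(3) = 3(3 + 2/15) = 47/5; numerator = 2(225/272) = 225/136; a_3 = (225/136)/(47/5) = 1125/6392
  n = 4: D(4) = 4(4 + 2/15) = 248/15; numerator = 2(1125/6392) = 1125/3196; a_4 = (1125/3196)/(248/15) = 16875/792608

r = -6/5; a_0 = 1; a_1 = 30/17; a_2 = 225/272; a_3 = 1125/6392; a_4 = 16875/792608
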